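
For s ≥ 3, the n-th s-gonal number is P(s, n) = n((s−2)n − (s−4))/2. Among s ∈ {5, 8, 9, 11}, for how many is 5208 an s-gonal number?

s = 5: P(5, 59) = 5192 and P(5, 60) = 5370; 5208 is not s-gonal.
s = 8: P(8, 42) = 5208. ✓
s = 9: P(9, 38) = 4959 and P(9, 39) = 5226; 5208 is not s-gonal.
s = 11: P(11, 34) = 5083 and P(11, 35) = 5390; 5208 is not s-gonal.
Hits: s ∈ {8} → 1.

1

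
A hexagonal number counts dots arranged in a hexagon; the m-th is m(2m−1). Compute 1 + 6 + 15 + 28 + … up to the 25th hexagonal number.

Σ i(2i−1) = 2Σi² − Σi over i = 1..25.
Σi = 325 and Σi² = 5525.
2·5525 − 1·325 = 10725.

10725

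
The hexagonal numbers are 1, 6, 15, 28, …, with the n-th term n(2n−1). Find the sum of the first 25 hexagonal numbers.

Σ i(2i−1) = 2Σi² − Σi over i = 1..25.
Σi = 325 and Σi² = 5525.
2·5525 − 1·325 = 10725.

10725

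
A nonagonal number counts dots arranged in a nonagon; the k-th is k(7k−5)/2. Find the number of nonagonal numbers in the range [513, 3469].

The n-th nonagonal number is n(7n−5)/2.
Smallest index with value ≥ 513: n = 13 (giving 559).
Largest index with value ≤ 3469: n = 31 (giving 3286).
Indices 13 through 31: 19 terms.

19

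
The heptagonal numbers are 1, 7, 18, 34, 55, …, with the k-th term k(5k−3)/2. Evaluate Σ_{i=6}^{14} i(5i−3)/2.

Σ i(5i−3)/2 = (5Σi² − 3Σi) / 2 over i = 6..14.
Σi = 105 − 15 = 90 and Σi² = 1015 − 55 = 960.
(5·960 − 3·90) / 2 = 4530/2 = 2265.

2265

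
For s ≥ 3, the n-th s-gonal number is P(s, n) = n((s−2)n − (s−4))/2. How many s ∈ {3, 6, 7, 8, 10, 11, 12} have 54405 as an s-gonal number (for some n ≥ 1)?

2

s = 3: P(3, 329) = 54285 and P(3, 330) = 54615; 54405 is not s-gonal.
s = 6: P(6, 165) = 54285 and P(6, 166) = 54946; 54405 is not s-gonal.
s = 7: P(7, 147) = 53802 and P(7, 148) = 54538; 54405 is not s-gonal.
s = 8: P(8, 135) = 54405. ✓
s = 10: P(10, 117) = 54405. ✓
s = 11: P(11, 110) = 54065 and P(11, 111) = 55056; 54405 is not s-gonal.
s = 12: P(12, 104) = 53664 and P(12, 105) = 54705; 54405 is not s-gonal.
Hits: s ∈ {8, 10} → 2.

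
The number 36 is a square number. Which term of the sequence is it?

We need n² = 36, so n = √36 = 6.

6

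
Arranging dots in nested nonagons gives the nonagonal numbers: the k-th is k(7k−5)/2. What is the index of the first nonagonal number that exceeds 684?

Solve n(7n−5)/2 > 684 for integer n.
The largest n with value ≤ 684 is 14 (since 651 ≤ 684 < 750), so the first above is n = 15, value 750.

15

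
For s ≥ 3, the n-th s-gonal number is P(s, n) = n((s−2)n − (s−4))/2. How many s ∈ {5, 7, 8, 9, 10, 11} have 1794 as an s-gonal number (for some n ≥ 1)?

1

s = 5: P(5, 34) = 1717 and P(5, 35) = 1820; 1794 is not s-gonal.
s = 7: P(7, 27) = 1782 and P(7, 28) = 1918; 1794 is not s-gonal.
s = 8: P(8, 24) = 1680 and P(8, 25) = 1825; 1794 is not s-gonal.
s = 9: P(9, 23) = 1794. ✓
s = 10: P(10, 21) = 1701 and P(10, 22) = 1870; 1794 is not s-gonal.
s = 11: P(11, 20) = 1730 and P(11, 21) = 1911; 1794 is not s-gonal.
Hits: s ∈ {9} → 1.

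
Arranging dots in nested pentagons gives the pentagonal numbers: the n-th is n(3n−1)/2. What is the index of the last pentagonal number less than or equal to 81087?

Solve n(3n−1)/2 ≤ 81087 for integer n.
n = 232 gives 80620 ≤ 81087, while n = 233 gives 81317 > 81087; so the answer is index 232.

232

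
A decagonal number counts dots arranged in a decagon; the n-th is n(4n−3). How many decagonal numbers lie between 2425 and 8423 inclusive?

22

The n-th decagonal number is n(4n−3).
Smallest index with value ≥ 2425: n = 25 (giving 2425).
Largest index with value ≤ 8423: n = 46 (giving 8326).
Indices 25 through 46: 22 terms.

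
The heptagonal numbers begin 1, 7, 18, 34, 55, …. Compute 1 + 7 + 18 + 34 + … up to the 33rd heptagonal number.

Σ i(5i−3)/2 = (5Σi² − 3Σi) / 2 over i = 1..33.
Σi = 561 and Σi² = 12529.
(5·12529 − 3·561) / 2 = 60962/2 = 30481.

30481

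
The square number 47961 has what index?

219

We need n² = 47961, so n = √47961 = 219.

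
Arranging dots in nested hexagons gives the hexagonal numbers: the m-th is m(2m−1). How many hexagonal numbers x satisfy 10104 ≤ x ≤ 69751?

116

The n-th hexagonal number is n(2n−1).
Smallest index with value ≥ 10104: n = 72 (giving 10296).
Largest index with value ≤ 69751: n = 187 (giving 69751).
Indices 72 through 187: 116 terms.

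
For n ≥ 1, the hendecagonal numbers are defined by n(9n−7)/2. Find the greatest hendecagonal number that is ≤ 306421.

305631

Solve n(9n−7)/2 ≤ 306421 for integer n.
n = 261 gives 305631 ≤ 306421, while n = 262 gives 307981 > 306421; so the answer is 305631.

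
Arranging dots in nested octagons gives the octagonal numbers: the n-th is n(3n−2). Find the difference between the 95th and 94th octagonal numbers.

Consecutive octagonal numbers differ by 6n − 5: here 6·95 − 5 = 565.

565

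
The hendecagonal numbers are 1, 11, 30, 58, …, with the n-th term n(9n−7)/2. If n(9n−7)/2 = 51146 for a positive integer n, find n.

Set n(9n−7)/2 = 51146, giving 9n² − 7n − 102292 = 0.
So n = (7 + 1919) / 18 = 1926/18 = 107.

107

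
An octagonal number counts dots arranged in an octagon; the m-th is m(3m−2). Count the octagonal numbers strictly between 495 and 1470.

9

The n-th octagonal number is n(3n−2).
Smallest index with value > 495: n = 14 (giving 560).
Largest index with value < 1470: n = 22 (giving 1408).
Indices 14 through 22: 9 terms.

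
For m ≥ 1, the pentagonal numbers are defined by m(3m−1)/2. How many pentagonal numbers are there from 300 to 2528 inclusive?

27

The n-th pentagonal number is n(3n−1)/2.
Smallest index with value ≥ 300: n = 15 (giving 330).
Largest index with value ≤ 2528: n = 41 (giving 2501).
Indices 15 through 41: 27 terms.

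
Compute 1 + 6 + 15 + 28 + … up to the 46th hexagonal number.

65941

Σ i(2i−1) = 2Σi² − Σi over i = 1..46.
Σi = 1081 and Σi² = 33511.
2·33511 − 1·1081 = 65941.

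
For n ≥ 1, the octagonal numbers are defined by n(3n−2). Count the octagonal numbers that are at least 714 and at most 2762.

The n-th octagonal number is n(3n−2).
Smallest index with value ≥ 714: n = 16 (giving 736).
Largest index with value ≤ 2762: n = 30 (giving 2640).
Indices 16 through 30: 15 terms.

15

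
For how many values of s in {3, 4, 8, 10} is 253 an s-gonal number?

s = 3: P(3, 22) = 253. ✓
s = 4: P(4, 15) = 225 and P(4, 16) = 256; 253 is not s-gonal.
s = 8: P(8, 9) = 225 and P(8, 10) = 280; 253 is not s-gonal.
s = 10: P(10, 8) = 232 and P(10, 9) = 297; 253 is not s-gonal.
Hits: s ∈ {3} → 1.

1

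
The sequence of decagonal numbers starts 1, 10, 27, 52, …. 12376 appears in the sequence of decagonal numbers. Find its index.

56

Set n(4n−3) = 12376, giving 4n² − 3n − 12376 = 0.
So n = (3 + 445) / 8 = 448/8 = 56.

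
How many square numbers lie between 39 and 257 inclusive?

The n-th square number is n².
Smallest index with value ≥ 39: n = 7 (giving 49).
Largest index with value ≤ 257: n = 16 (giving 256).
Indices 7 through 16: 10 terms.

10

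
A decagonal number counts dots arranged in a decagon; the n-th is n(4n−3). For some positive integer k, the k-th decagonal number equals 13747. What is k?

Set n(4n−3) = 13747, giving 4n² − 3n − 13747 = 0.
The discriminant is 9 + 16·13747 = 219961, and √219961 = 469.
So n = (3 + 469) / 8 = 472/8 = 59.
Check: 59·(4·59 − 3) = 13747. ✓

59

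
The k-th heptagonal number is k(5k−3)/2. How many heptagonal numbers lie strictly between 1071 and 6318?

29

The n-th heptagonal number is n(5n−3)/2.
Smallest index with value > 1071: n = 22 (giving 1177).
Largest index with value < 6318: n = 50 (giving 6175).
Indices 22 through 50: 29 terms.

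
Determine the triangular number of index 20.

The 20th triangular number is n(n+1)/2 with n = 20.
20·21/2 = 420/2 = 210.

210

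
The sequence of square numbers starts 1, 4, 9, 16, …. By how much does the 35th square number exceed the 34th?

n² − (n−1)² = 2n − 1, so 35² − 34² = 2·35 − 1 = 69.

69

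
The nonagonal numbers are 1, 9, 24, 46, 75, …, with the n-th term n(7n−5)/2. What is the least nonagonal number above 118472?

119325

Solve n(7n−5)/2 > 118472 for integer n.
The largest n with value ≤ 118472 is 184 (since 118036 ≤ 118472 < 119325), so the first above is n = 185, value 119325.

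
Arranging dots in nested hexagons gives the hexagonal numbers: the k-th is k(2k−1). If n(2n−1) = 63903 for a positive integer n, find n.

179

Set n(2n−1) = 63903, giving 2n² − n − 63903 = 0.
The discriminant is 1 + 8·63903 = 511225, and √511225 = 715.
So n = (1 + 715) / 4 = 716/4 = 179.
Check: 179·(2·179 − 1) = 63903. ✓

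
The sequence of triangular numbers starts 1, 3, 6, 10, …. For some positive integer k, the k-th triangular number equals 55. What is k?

10

Set n(n+1)/2 = 55, giving n² + n − 110 = 0.
The discriminant is 1 + 8·55 = 441, and √441 = 21.
So n = (-1 + 21) / 2 = 20/2 = 10.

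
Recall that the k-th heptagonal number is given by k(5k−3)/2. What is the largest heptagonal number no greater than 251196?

250747

Solve n(5n−3)/2 ≤ 251196 for integer n.
n = 317 gives 250747 ≤ 251196, while n = 318 gives 252333 > 251196; so the answer is 250747.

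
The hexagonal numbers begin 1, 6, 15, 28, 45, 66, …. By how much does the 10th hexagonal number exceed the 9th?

37

Consecutive hexagonal numbers differ by 4n − 3: here 4·10 − 3 = 37.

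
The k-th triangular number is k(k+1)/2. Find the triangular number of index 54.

The 54th triangular number is n(n+1)/2 with n = 54.
54·55/2 = 2970/2 = 1485.

1485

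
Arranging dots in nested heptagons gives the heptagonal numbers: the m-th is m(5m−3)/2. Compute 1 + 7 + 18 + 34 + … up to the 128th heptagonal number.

1755776

Σ i(5i−3)/2 = (5Σi² − 3Σi) / 2 over i = 1..128.
Σi = 8256 and Σi² = 707264.
(5·707264 − 3·8256) / 2 = 3511552/2 = 1755776.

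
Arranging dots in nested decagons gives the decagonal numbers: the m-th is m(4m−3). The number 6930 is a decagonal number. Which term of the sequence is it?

Set n(4n−3) = 6930, giving 4n² − 3n − 6930 = 0.
The discriminant is 9 + 16·6930 = 110889, and √110889 = 333.
So n = (3 + 333) / 8 = 336/8 = 42.
Check: 42·(4·42 − 3) = 6930. ✓

42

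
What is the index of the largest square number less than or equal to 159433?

399

Solve n² ≤ 159433 for integer n.
n = 399 gives 159201 ≤ 159433, while n = 400 gives 160000 > 159433; so the answer is index 399.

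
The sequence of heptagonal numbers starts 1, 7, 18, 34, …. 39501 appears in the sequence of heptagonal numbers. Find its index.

Set n(5n−3)/2 = 39501, giving 5n² − 3n − 79002 = 0.
The discriminant is 9 + 40·39501 = 1580049, and √1580049 = 1257.
So n = (3 + 1257) / 10 = 1260/10 = 126.
Check: 126·(5·126 − 3)/2 = 39501. ✓

126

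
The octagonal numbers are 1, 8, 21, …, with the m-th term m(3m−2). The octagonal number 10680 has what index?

60

Set n(3n−2) = 10680, giving 3n² − 2n − 10680 = 0.
The discriminant is 4 + 12·10680 = 128164, and √128164 = 358.
So n = (2 + 358) / 6 = 360/6 = 60.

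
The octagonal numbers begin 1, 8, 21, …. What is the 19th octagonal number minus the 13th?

564

19·(3·19 − 2) = 1045 and 13·(3·13 − 2) = 481.
Difference: 1045 − 481 = 564.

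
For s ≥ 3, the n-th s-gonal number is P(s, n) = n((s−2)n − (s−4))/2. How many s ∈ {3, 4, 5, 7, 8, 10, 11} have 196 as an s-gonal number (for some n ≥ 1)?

s = 3: P(3, 19) = 190 and P(3, 20) = 210; 196 is not s-gonal.
s = 4: P(4, 14) = 196. ✓
s = 5: P(5, 11) = 176 and P(5, 12) = 210; 196 is not s-gonal.
s = 7: P(7, 9) = 189 and P(7, 10) = 235; 196 is not s-gonal.
s = 8: P(8, 8) = 176 and P(8, 9) = 225; 196 is not s-gonal.
s = 10: P(10, 7) = 175 and P(10, 8) = 232; 196 is not s-gonal.
s = 11: P(11, 7) = 196. ✓
Hits: s ∈ {4, 11} → 2.

2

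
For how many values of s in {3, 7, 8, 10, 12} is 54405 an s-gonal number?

s = 3: P(3, 329) = 54285 and P(3, 330) = 54615; 54405 is not s-gonal.
s = 7: P(7, 147) = 53802 and P(7, 148) = 54538; 54405 is not s-gonal.
s = 8: P(8, 135) = 54405. ✓
s = 10: P(10, 117) = 54405. ✓
s = 12: P(12, 104) = 53664 and P(12, 105) = 54705; 54405 is not s-gonal.
Hits: s ∈ {8, 10} → 2.

2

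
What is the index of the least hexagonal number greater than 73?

7

Solve n(2n−1) > 73 for integer n.
The largest n with value ≤ 73 is 6 (since 66 ≤ 73 < 91), so the first above is n = 7, value 91.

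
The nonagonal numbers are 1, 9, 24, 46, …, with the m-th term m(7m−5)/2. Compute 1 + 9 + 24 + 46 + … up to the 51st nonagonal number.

156026

Σ i(7i−5)/2 = (7Σi² − 5Σi) / 2 over i = 1..51.
Σi = 1326 and Σi² = 45526.
(7·45526 − 5·1326) / 2 = 312052/2 = 156026.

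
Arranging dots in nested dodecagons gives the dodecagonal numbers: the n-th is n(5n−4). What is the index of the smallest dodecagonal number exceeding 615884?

352

Solve n(5n−4) > 615884 for integer n.
The largest n with value ≤ 615884 is 351 (since 614601 ≤ 615884 < 618112), so the first above is n = 352, value 618112.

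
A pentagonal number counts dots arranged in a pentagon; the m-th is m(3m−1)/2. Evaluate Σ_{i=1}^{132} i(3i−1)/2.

1158696

Σ i(3i−1)/2 = (3Σi² − Σi) / 2 over i = 1..132.
Σi = 8778 and Σi² = 775390.
(3·775390 − 1·8778) / 2 = 2317392/2 = 1158696.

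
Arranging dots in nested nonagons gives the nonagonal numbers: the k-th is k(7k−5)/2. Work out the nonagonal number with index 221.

221·(7·221 − 5)/2 = 221·1542/2 = 221·771 = 170391.

170391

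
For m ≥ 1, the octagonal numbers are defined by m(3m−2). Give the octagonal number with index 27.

The 27th octagonal number is n(3n−2) with n = 27.
27·(3·27 − 2) = 27·79 = 2133.

2133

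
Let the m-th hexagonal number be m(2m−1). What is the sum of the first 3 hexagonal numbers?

22

Σ i(2i−1) = 2Σi² − Σi over i = 1..3.
Σi = 6 and Σi² = 14.
2·14 − 1·6 = 22.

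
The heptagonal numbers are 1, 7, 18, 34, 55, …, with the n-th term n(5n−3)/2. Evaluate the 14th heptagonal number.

469

14·(5·14 − 3)/2 = 14·67/2 = 469.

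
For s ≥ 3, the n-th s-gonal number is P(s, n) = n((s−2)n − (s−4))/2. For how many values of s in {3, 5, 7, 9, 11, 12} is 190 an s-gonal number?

s = 3: P(3, 19) = 190. ✓
s = 5: P(5, 11) = 176 and P(5, 12) = 210; 190 is not s-gonal.
s = 7: P(7, 9) = 189 and P(7, 10) = 235; 190 is not s-gonal.
s = 9: P(9, 7) = 154 and P(9, 8) = 204; 190 is not s-gonal.
s = 11: P(11, 6) = 141 and P(11, 7) = 196; 190 is not s-gonal.
s = 12: P(12, 6) = 156 and P(12, 7) = 217; 190 is not s-gonal.
Hits: s ∈ {3} → 1.

1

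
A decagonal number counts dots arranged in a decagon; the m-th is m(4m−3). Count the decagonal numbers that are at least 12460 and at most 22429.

19

The n-th decagonal number is n(4n−3).
Smallest index with value ≥ 12460: n = 57 (giving 12825).
Largest index with value ≤ 22429: n = 75 (giving 22275).
Indices 57 through 75: 19 terms.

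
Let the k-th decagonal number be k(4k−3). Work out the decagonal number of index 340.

340·(4·340 − 3) = 340·1357 = 461380.

461380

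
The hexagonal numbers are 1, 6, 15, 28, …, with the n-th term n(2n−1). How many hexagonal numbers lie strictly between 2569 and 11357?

39

The n-th hexagonal number is n(2n−1).
Smallest index with value > 2569: n = 37 (giving 2701).
Largest index with value < 11357: n = 75 (giving 11175).
Indices 37 through 75: 39 terms.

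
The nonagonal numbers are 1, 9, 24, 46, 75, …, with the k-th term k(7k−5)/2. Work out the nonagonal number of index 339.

The 339th nonagonal number is n(7n−5)/2 with n = 339.
339·(7·339 − 5)/2 = 339·2368/2 = 339·1184 = 401376.

401376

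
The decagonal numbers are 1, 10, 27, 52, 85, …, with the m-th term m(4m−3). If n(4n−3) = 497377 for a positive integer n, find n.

353

Set n(4n−3) = 497377, giving 4n² − 3n − 497377 = 0.
The discriminant is 9 + 16·497377 = 7958041, and √7958041 = 2821.
So n = (3 + 2821) / 8 = 2824/8 = 353.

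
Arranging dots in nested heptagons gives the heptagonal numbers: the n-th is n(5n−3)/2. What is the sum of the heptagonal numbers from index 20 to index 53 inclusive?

Σ i(5i−3)/2 = (5Σi² − 3Σi) / 2 over i = 20..53.
Σi = 1431 − 190 = 1241 and Σi² = 51039 − 2470 = 48569.
(5·48569 − 3·1241) / 2 = 239122/2 = 119561.

119561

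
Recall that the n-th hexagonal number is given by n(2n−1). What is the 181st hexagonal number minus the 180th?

Consecutive hexagonal numbers differ by 4n − 3: here 4·181 − 3 = 721.

721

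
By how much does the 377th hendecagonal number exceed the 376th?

3385

Consecutive hendecagonal numbers differ by 9n − 8: here 9·377 − 8 = 3385.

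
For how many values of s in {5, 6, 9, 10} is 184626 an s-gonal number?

1

s = 5: P(5, 351) = 184626. ✓
s = 6: P(6, 304) = 184528 and P(6, 305) = 185745; 184626 is not s-gonal.
s = 9: P(9, 230) = 184575 and P(9, 231) = 186186; 184626 is not s-gonal.
s = 10: P(10, 215) = 184255 and P(10, 216) = 185976; 184626 is not s-gonal.
Hits: s ∈ {5} → 1.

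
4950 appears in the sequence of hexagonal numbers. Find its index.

50

Set n(2n−1) = 4950, giving 2n² − n − 4950 = 0.
The discriminant is 1 + 8·4950 = 39601, and √39601 = 199.
So n = (1 + 199) / 4 = 200/4 = 50.
Check: 50·(2·50 − 1) = 4950. ✓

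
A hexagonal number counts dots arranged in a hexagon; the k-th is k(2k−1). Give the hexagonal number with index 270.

The 270th hexagonal number is n(2n−1) with n = 270.
270·(2·270 − 1) = 270·539 = 145530.

145530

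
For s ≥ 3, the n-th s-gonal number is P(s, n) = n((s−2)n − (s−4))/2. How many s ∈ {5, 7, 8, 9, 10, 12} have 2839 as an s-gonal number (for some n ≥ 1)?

s = 5: P(5, 43) = 2752 and P(5, 44) = 2882; 2839 is not s-gonal.
s = 7: P(7, 34) = 2839. ✓
s = 8: P(8, 31) = 2821 and P(8, 32) = 3008; 2839 is not s-gonal.
s = 9: P(9, 28) = 2674 and P(9, 29) = 2871; 2839 is not s-gonal.
s = 10: P(10, 27) = 2835 and P(10, 28) = 3052; 2839 is not s-gonal.
s = 12: P(12, 24) = 2784 and P(12, 25) = 3025; 2839 is not s-gonal.
Hits: s ∈ {7} → 1.

1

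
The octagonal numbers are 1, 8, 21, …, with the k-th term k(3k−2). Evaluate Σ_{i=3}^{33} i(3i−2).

Σ i(3i−2) = 3Σi² − 2Σi over i = 3..33.
Σi = 561 − 3 = 558 and Σi² = 12529 − 5 = 12524.
3·12524 − 2·558 = 36456.

36456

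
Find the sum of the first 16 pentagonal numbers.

Σ i(3i−1)/2 = (3Σi² − Σi) / 2 over i = 1..16.
Σi = 136 and Σi² = 1496.
(3·1496 − 1·136) / 2 = 4352/2 = 2176.

2176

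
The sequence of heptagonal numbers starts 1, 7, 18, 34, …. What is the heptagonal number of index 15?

15·(5·15 − 3)/2 = 15·72/2 = 15·36 = 540.

540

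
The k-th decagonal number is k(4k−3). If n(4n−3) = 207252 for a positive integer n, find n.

Set n(4n−3) = 207252, giving 4n² − 3n − 207252 = 0.
The discriminant is 9 + 16·207252 = 3316041, and √3316041 = 1821.
So n = (3 + 1821) / 8 = 1824/8 = 228.
Check: 228·(4·228 − 3) = 207252. ✓

228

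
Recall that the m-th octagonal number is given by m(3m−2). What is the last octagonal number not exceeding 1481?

1408

Solve n(3n−2) ≤ 1481 for integer n.
n = 22 gives 1408 ≤ 1481, while n = 23 gives 1541 > 1481; so the answer is 1408.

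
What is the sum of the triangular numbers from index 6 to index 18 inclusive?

Σ i(i+1)/2 = (Σi² + Σi) / 2 over i = 6..18.
Σi = 171 − 15 = 156 and Σi² = 2109 − 55 = 2054.
(1·2054 + 1·156) / 2 = 2210/2 = 1105.

1105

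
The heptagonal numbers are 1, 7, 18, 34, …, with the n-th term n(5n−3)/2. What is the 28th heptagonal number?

1918

The 28th heptagonal number is n(5n−3)/2 with n = 28.
28·(5·28 − 3)/2 = 28·137/2 = 1918.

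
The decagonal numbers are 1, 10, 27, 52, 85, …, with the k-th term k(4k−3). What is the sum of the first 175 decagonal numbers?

7161000

Σ i(4i−3) = 4Σi² − 3Σi over i = 1..175.
Σi = 15400 and Σi² = 1801800.
4·1801800 − 3·15400 = 7161000.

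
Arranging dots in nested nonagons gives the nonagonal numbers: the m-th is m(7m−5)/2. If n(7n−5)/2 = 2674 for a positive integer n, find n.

28

Set n(7n−5)/2 = 2674, giving 7n² − 5n − 5348 = 0.
So n = (5 + 387) / 14 = 392/14 = 28.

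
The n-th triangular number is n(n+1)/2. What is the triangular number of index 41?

41·42/2 = 1722/2 = 861.

861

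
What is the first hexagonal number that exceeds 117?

Solve n(2n−1) > 117 for integer n.
The largest n with value ≤ 117 is 7 (since 91 ≤ 117 < 120), so the first above is n = 8, value 120.

120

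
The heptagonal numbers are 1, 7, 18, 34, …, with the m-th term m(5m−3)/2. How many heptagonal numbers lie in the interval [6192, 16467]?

31

The n-th heptagonal number is n(5n−3)/2.
Smallest index with value ≥ 6192: n = 51 (giving 6426).
Largest index with value ≤ 16467: n = 81 (giving 16281).
Indices 51 through 81: 31 terms.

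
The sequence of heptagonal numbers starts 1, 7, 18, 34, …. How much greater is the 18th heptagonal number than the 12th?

18·(5·18 − 3)/2 = 783 and 12·(5·12 − 3)/2 = 342.
Difference: 783 − 342 = 441.

441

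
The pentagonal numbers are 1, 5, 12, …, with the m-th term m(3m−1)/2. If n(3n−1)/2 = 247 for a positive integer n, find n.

Set n(3n−1)/2 = 247, giving 3n² − n − 494 = 0.
The discriminant is 1 + 24·247 = 5929, and √5929 = 77.
So n = (1 + 77) / 6 = 78/6 = 13.
Check: 13·(3·13 − 1)/2 = 247. ✓

13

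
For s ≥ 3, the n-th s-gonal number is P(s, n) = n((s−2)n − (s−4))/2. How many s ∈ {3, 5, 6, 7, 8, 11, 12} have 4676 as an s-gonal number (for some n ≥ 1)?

1

s = 3: P(3, 96) = 4656 and P(3, 97) = 4753; 4676 is not s-gonal.
s = 5: P(5, 56) = 4676. ✓
s = 6: P(6, 48) = 4560 and P(6, 49) = 4753; 4676 is not s-gonal.
s = 7: P(7, 43) = 4558 and P(7, 44) = 4774; 4676 is not s-gonal.
s = 8: P(8, 39) = 4485 and P(8, 40) = 4720; 4676 is not s-gonal.
s = 11: P(11, 32) = 4496 and P(11, 33) = 4785; 4676 is not s-gonal.
s = 12: P(12, 30) = 4380 and P(12, 31) = 4681; 4676 is not s-gonal.
Hits: s ∈ {5} → 1.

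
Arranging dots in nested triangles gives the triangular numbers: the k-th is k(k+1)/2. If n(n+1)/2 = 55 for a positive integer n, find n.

10

Set n(n+1)/2 = 55, giving n² + n − 110 = 0.
The discriminant is 1 + 8·55 = 441, and √441 = 21.
So n = (-1 + 21) / 2 = 20/2 = 10.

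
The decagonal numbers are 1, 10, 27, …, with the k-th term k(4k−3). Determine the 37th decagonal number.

5365

The 37th decagonal number is n(4n−3) with n = 37.
37·(4·37 − 3) = 37·145 = 5365.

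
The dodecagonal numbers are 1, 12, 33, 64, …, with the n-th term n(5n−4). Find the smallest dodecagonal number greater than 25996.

Solve n(5n−4) > 25996 for integer n.
The largest n with value ≤ 25996 is 72 (since 25632 ≤ 25996 < 26353), so the first above is n = 73, value 26353.

26353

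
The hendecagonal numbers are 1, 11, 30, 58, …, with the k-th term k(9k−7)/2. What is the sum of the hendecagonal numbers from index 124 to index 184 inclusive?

6562258

Σ i(9i−7)/2 = (9Σi² − 7Σi) / 2 over i = 124..184.
Σi = 17020 − 7626 = 9394 and Σi² = 2093460 − 627874 = 1465586.
(9·1465586 − 7·9394) / 2 = 13124516/2 = 6562258.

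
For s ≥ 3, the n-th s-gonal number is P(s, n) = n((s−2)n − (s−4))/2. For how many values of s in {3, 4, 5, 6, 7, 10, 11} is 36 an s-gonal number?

s = 3: P(3, 8) = 36. ✓
s = 4: P(4, 6) = 36. ✓
s = 5: P(5, 5) = 35 and P(5, 6) = 51; 36 is not s-gonal.
s = 6: P(6, 4) = 28 and P(6, 5) = 45; 36 is not s-gonal.
s = 7: P(7, 4) = 34 and P(7, 5) = 55; 36 is not s-gonal.
s = 10: P(10, 3) = 27 and P(10, 4) = 52; 36 is not s-gonal.
s = 11: P(11, 3) = 30 and P(11, 4) = 58; 36 is not s-gonal.
Hits: s ∈ {3, 4} → 2.

2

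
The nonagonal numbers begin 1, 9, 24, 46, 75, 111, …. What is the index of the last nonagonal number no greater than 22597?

80

Solve n(7n−5)/2 ≤ 22597 for integer n.
n = 80 gives 22200 ≤ 22597, while n = 81 gives 22761 > 22597; so the answer is index 80.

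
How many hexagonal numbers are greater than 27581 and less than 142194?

The n-th hexagonal number is n(2n−1).
Smallest index with value > 27581: n = 118 (giving 27730).
Largest index with value < 142194: n = 266 (giving 141246).
Indices 118 through 266: 149 terms.

149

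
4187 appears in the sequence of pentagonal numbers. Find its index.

53

Set n(3n−1)/2 = 4187, giving 3n² − n − 8374 = 0.
So n = (1 + 317) / 6 = 318/6 = 53.
Check: 53·(3·53 − 1)/2 = 4187. ✓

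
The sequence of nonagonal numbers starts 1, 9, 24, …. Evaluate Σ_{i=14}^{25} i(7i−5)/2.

Σ i(7i−5)/2 = (7Σi² − 5Σi) / 2 over i = 14..25.
Σi = 325 − 91 = 234 and Σi² = 5525 − 819 = 4706.
(7·4706 − 5·234) / 2 = 31772/2 = 15886.

15886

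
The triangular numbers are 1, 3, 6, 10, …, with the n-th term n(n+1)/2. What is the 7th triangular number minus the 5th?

13

7·8/2 = 28 and 5·6/2 = 15.
Difference: 28 − 15 = 13.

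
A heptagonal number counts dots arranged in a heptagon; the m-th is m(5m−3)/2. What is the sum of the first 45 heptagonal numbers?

76935

Σ i(5i−3)/2 = (5Σi² − 3Σi) / 2 over i = 1..45.
Σi = 1035 and Σi² = 31395.
(5·31395 − 3·1035) / 2 = 153870/2 = 76935.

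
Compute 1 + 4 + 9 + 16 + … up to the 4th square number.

Σ_{i=1}^{4} i² = 4·5·9/6 = 30.

30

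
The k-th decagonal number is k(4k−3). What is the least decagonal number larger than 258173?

Solve n(4n−3) > 258173 for integer n.
The largest n with value ≤ 258173 is 254 (since 257302 ≤ 258173 < 259335), so the first above is n = 255, value 259335.

259335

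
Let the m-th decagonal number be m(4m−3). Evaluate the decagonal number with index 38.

5662

The 38th decagonal number is n(4n−3) with n = 38.
38·(4·38 − 3) = 38·149 = 5662.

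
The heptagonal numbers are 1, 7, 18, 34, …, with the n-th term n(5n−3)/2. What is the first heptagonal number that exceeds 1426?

Solve n(5n−3)/2 > 1426 for integer n.
The largest n with value ≤ 1426 is 24 (since 1404 ≤ 1426 < 1525), so the first above is n = 25, value 1525.

1525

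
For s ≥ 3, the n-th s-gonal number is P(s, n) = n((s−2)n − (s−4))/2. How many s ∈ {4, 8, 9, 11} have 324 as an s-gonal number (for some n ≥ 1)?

1

s = 4: P(4, 18) = 324. ✓
s = 8: P(8, 10) = 280 and P(8, 11) = 341; 324 is not s-gonal.
s = 9: P(9, 9) = 261 and P(9, 10) = 325; 324 is not s-gonal.
s = 11: P(11, 8) = 260 and P(11, 9) = 333; 324 is not s-gonal.
Hits: s ∈ {4} → 1.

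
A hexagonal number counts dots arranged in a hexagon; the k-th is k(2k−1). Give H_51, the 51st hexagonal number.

The 51st hexagonal number is n(2n−1) with n = 51.
51·(2·51 − 1) = 51·101 = 5151.

5151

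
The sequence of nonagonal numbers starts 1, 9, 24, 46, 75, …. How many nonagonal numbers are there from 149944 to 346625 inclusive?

108

The n-th nonagonal number is n(7n−5)/2.
Smallest index with value ≥ 149944: n = 208 (giving 150904).
Largest index with value ≤ 346625: n = 315 (giving 346500).
Indices 208 through 315: 108 terms.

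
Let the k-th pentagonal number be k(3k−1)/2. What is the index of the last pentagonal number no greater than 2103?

37

Solve n(3n−1)/2 ≤ 2103 for integer n.
n = 37 gives 2035 ≤ 2103, while n = 38 gives 2147 > 2103; so the answer is index 37.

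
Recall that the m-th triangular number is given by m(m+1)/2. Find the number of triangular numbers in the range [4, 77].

The n-th triangular number is n(n+1)/2.
Smallest index with value ≥ 4: n = 3 (giving 6).
Largest index with value ≤ 77: n = 11 (giving 66).
Indices 3 through 11: 9 terms.

9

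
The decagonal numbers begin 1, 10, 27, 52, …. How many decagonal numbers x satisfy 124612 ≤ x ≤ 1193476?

The n-th decagonal number is n(4n−3).
Smallest index with value ≥ 124612: n = 177 (giving 124785).
Largest index with value ≤ 1193476: n = 546 (giving 1190826).
Indices 177 through 546: 370 terms.

370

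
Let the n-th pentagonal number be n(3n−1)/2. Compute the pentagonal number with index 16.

376

The 16th pentagonal number is n(3n−1)/2 with n = 16.
16·(3·16 − 1)/2 = 16·47/2 = 376.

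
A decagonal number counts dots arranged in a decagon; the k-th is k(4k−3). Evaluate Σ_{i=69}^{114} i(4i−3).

Σ i(4i−3) = 4Σi² − 3Σi over i = 69..114.
Σi = 6555 − 2346 = 4209 and Σi² = 500365 − 107134 = 393231.
4·393231 − 3·4209 = 1560297.

1560297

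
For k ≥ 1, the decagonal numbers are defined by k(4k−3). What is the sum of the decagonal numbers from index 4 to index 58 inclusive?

261745

Σ i(4i−3) = 4Σi² − 3Σi over i = 4..58.
Σi = 1711 − 6 = 1705 and Σi² = 66729 − 14 = 66715.
4·66715 − 3·1705 = 261745.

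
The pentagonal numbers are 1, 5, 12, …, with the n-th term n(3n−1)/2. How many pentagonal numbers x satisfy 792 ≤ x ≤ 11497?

The n-th pentagonal number is n(3n−1)/2.
Smallest index with value ≥ 792: n = 24 (giving 852).
Largest index with value ≤ 11497: n = 87 (giving 11310).
Indices 24 through 87: 64 terms.

64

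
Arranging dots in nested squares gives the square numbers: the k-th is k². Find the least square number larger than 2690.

2704

Solve n² > 2690 for integer n.
The largest n with value ≤ 2690 is 51 (since 2601 ≤ 2690 < 2704), so the first above is n = 52, value 2704.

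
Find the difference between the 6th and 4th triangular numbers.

6·7/2 = 21 and 4·5/2 = 10.
Difference: 21 − 10 = 11.

11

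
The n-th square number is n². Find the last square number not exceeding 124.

121

Solve n² ≤ 124 for integer n.
n = 11 gives 121 ≤ 124, while n = 12 gives 144 > 124; so the answer is 121.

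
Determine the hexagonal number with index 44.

3828

44·(2·44 − 1) = 44·87 = 3828.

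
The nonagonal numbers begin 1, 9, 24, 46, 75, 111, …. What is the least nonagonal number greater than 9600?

Solve n(7n−5)/2 > 9600 for integer n.
The largest n with value ≤ 9600 is 52 (since 9334 ≤ 9600 < 9699), so the first above is n = 53, value 9699.

9699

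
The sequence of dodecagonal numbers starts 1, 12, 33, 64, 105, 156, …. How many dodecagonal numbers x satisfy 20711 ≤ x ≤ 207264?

140

The n-th dodecagonal number is n(5n−4).
Smallest index with value ≥ 20711: n = 65 (giving 20865).
Largest index with value ≤ 207264: n = 204 (giving 207264).
Indices 65 through 204: 140 terms.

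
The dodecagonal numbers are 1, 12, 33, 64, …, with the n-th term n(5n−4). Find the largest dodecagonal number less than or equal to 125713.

Solve n(5n−4) ≤ 125713 for integer n.
n = 158 gives 124188 ≤ 125713, while n = 159 gives 125769 > 125713; so the answer is 124188.

124188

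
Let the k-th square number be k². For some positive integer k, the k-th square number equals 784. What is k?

We need n² = 784, so n = √784 = 28.

28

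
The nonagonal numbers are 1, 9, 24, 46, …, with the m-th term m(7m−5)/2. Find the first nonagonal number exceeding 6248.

6364

Solve n(7n−5)/2 > 6248 for integer n.
The largest n with value ≤ 6248 is 42 (since 6069 ≤ 6248 < 6364), so the first above is n = 43, value 6364.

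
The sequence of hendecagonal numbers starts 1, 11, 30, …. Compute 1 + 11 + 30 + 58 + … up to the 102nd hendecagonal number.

Σ i(9i−7)/2 = (9Σi² − 7Σi) / 2 over i = 1..102.
Σi = 5253 and Σi² = 358955.
(9·358955 − 7·5253) / 2 = 3193824/2 = 1596912.

1596912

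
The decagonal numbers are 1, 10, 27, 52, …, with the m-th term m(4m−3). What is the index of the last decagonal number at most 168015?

205

Solve n(4n−3) ≤ 168015 for integer n.
n = 205 gives 167485 ≤ 168015, while n = 206 gives 169126 > 168015; so the answer is index 205.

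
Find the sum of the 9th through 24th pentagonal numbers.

Σ i(3i−1)/2 = (3Σi² − Σi) / 2 over i = 9..24.
Σi = 300 − 36 = 264 and Σi² = 4900 − 204 = 4696.
(3·4696 − 1·264) / 2 = 13824/2 = 6912.

6912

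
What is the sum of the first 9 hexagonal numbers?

525

Σ i(2i−1) = 2Σi² − Σi over i = 1..9.
Σi = 45 and Σi² = 285.
2·285 − 1·45 = 525.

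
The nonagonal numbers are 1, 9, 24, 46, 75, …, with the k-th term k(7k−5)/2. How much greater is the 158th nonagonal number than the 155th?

3279

158·(7·158 − 5)/2 = 86979 and 155·(7·155 − 5)/2 = 83700.
Difference: 86979 − 83700 = 3279.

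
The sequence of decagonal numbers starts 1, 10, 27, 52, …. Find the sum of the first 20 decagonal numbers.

Σ i(4i−3) = 4Σi² − 3Σi over i = 1..20.
Σi = 210 and Σi² = 2870.
4·2870 − 3·210 = 10850.

10850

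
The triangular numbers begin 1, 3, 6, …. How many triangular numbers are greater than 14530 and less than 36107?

99

The n-th triangular number is n(n+1)/2.
Smallest index with value > 14530: n = 170 (giving 14535).
Largest index with value < 36107: n = 268 (giving 36046).
Indices 170 through 268: 99 terms.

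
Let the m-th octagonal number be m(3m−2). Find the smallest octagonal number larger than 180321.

Solve n(3n−2) > 180321 for integer n.
The largest n with value ≤ 180321 is 245 (since 179585 ≤ 180321 < 181056), so the first above is n = 246, value 181056.

181056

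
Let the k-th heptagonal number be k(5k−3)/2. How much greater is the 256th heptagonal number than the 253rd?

3813

256·(5·256 − 3)/2 = 163456 and 253·(5·253 − 3)/2 = 159643.
Difference: 163456 − 159643 = 3813.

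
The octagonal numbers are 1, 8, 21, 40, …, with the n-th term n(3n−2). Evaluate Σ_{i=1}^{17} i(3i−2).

Σ i(3i−2) = 3Σi² − 2Σi over i = 1..17.
Σi = 153 and Σi² = 1785.
3·1785 − 2·153 = 5049.

5049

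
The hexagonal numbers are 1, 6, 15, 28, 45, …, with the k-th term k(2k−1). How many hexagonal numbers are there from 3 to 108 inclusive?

The n-th hexagonal number is n(2n−1).
Smallest index with value ≥ 3: n = 2 (giving 6).
Largest index with value ≤ 108: n = 7 (giving 91).
Indices 2 through 7: 6 terms.

6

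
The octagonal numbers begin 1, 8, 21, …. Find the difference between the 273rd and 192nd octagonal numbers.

112833

273·(3·273 − 2) = 223041 and 192·(3·192 − 2) = 110208.
Difference: 223041 − 110208 = 112833.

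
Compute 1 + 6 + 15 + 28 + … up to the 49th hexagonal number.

Σ i(2i−1) = 2Σi² − Σi over i = 1..49.
Σi = 1225 and Σi² = 40425.
2·40425 − 1·1225 = 79625.

79625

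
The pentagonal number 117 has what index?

Set n(3n−1)/2 = 117, giving 3n² − n − 234 = 0.
The discriminant is 1 + 24·117 = 2809, and √2809 = 53.
So n = (1 + 53) / 6 = 54/6 = 9.

9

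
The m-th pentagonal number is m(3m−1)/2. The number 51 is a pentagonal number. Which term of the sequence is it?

Set n(3n−1)/2 = 51, giving 3n² − n − 102 = 0.
So n = (1 + 35) / 6 = 36/6 = 6.

6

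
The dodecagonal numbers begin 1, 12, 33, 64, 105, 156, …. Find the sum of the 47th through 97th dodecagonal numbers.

Σ i(5i−4) = 5Σi² − 4Σi over i = 47..97.
Σi = 4753 − 1081 = 3672 and Σi² = 308945 − 33511 = 275434.
5·275434 − 4·3672 = 1362482.

1362482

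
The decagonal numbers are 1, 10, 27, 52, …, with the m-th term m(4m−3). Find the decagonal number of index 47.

47·(4·47 − 3) = 47·185 = 8695.

8695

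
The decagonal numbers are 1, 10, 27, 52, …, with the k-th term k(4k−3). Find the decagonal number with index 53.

The 53rd decagonal number is n(4n−3) with n = 53.
53·(4·53 − 3) = 53·209 = 11077.

11077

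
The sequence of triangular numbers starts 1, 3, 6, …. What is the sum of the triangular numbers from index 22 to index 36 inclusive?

Σ i(i+1)/2 = (Σi² + Σi) / 2 over i = 22..36.
Σi = 666 − 231 = 435 and Σi² = 16206 − 3311 = 12895.
(1·12895 + 1·435) / 2 = 13330/2 = 6665.

6665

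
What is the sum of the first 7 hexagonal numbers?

252

Σ i(2i−1) = 2Σi² − Σi over i = 1..7.
Σi = 28 and Σi² = 140.
2·140 − 1·28 = 252.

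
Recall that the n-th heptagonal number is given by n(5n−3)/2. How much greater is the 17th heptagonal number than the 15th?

157

17·(5·17 − 3)/2 = 697 and 15·(5·15 − 3)/2 = 540.
Difference: 697 − 540 = 157.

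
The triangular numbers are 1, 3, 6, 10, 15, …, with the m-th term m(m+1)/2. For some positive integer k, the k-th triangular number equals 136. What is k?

16

Set n(n+1)/2 = 136, giving n² + n − 272 = 0.
The discriminant is 1 + 8·136 = 1089, and √1089 = 33.
So n = (-1 + 33) / 2 = 32/2 = 16.
Check: 16·17/2 = 136. ✓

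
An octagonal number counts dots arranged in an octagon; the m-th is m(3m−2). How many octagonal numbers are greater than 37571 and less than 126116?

93

The n-th octagonal number is n(3n−2).
Smallest index with value > 37571: n = 113 (giving 38081).
Largest index with value < 126116: n = 205 (giving 125665).
Indices 113 through 205: 93 terms.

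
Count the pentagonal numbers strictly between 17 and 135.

The n-th pentagonal number is n(3n−1)/2.
Smallest index with value > 17: n = 4 (giving 22).
Largest index with value < 135: n = 9 (giving 117).
Indices 4 through 9: 6 terms.

6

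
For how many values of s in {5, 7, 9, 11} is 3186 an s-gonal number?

s = 5: P(5, 46) = 3151 and P(5, 47) = 3290; 3186 is not s-gonal.
s = 7: P(7, 36) = 3186. ✓
s = 9: P(9, 30) = 3075 and P(9, 31) = 3286; 3186 is not s-gonal.
s = 11: P(11, 27) = 3186. ✓
Hits: s ∈ {7, 11} → 2.

2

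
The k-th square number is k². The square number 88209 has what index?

We need n² = 88209, so n = √88209 = 297.

297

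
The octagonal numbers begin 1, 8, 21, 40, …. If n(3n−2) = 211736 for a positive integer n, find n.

Set n(3n−2) = 211736, giving 3n² − 2n − 211736 = 0.
So n = (2 + 1594) / 6 = 1596/6 = 266.

266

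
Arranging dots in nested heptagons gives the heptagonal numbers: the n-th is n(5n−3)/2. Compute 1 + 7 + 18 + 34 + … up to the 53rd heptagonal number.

Σ i(5i−3)/2 = (5Σi² − 3Σi) / 2 over i = 1..53.
Σi = 1431 and Σi² = 51039.
(5·51039 − 3·1431) / 2 = 250902/2 = 125451.

125451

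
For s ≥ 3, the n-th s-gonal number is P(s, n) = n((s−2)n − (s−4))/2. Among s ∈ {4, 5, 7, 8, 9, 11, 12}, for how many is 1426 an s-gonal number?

1

s = 4: P(4, 37) = 1369 and P(4, 38) = 1444; 1426 is not s-gonal.
s = 5: P(5, 31) = 1426. ✓
s = 7: P(7, 24) = 1404 and P(7, 25) = 1525; 1426 is not s-gonal.
s = 8: P(8, 22) = 1408 and P(8, 23) = 1541; 1426 is not s-gonal.
s = 9: P(9, 20) = 1350 and P(9, 21) = 1491; 1426 is not s-gonal.
s = 11: P(11, 18) = 1395 and P(11, 19) = 1558; 1426 is not s-gonal.
s = 12: P(12, 17) = 1377 and P(12, 18) = 1548; 1426 is not s-gonal.
Hits: s ∈ {5} → 1.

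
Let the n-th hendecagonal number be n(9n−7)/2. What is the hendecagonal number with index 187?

The 187th hendecagonal number is n(9n−7)/2 with n = 187.
187·(9·187 − 7)/2 = 187·1676/2 = 187·838 = 156706.

156706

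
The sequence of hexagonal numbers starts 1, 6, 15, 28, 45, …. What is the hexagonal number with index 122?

29646

122·(2·122 − 1) = 122·243 = 29646.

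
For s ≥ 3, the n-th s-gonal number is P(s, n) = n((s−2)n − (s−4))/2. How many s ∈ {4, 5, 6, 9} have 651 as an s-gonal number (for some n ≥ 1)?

s = 4: P(4, 25) = 625 and P(4, 26) = 676; 651 is not s-gonal.
s = 5: P(5, 21) = 651. ✓
s = 6: P(6, 18) = 630 and P(6, 19) = 703; 651 is not s-gonal.
s = 9: P(9, 14) = 651. ✓
Hits: s ∈ {5, 9} → 2.

2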